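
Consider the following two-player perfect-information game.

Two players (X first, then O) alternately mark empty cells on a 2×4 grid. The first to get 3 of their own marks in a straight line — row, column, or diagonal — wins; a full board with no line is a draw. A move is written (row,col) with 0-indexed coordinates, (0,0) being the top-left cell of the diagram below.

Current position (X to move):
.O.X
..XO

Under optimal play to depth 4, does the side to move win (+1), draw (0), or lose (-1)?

p1 X@[.O.X/..XO]: (0,0)[XO.X/..XO]+0* (0,2)[.OXX/..XO]+0 (1,0)[.O.X/X.XO]+0 (1,1)[.O.X/.XXO]+0
p2 O@[XO.X/..XO]: (0,2)[XOOX/..XO]+0* (1,0)[XO.X/O.XO]+0 (1,1)[XO.X/.OXO]+0
p3 X@[XOOX/..XO]: (1,0)[XOOX/X.XO]+0* (1,1)[XOOX/.XXO]+0
p4 O@[XOOX/X.XO]: (1,1)[XOOX/XOXO]+0*
p5 X@[XOOX/XOXO] terminal +0; root [.O.X/..XO] d4

value(.O.X/..XO, X) = 0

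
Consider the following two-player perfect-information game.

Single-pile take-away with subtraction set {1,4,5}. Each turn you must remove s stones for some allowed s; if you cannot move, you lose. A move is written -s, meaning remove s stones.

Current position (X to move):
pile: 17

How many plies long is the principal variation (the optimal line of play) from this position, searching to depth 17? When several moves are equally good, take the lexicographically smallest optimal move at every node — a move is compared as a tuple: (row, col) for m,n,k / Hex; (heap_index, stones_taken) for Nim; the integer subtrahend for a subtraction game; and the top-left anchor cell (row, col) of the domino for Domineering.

PV length from [17]: 9 plies

ply 1, X at 17 | -1=+1→16*; -4=-1→13; -5=-1→12
ply 2, O at 16 | -1=-1→15*; -4=-1→12; -5=-1→11
ply 3, X at 15 | -1=-1→14; -4=-1→11; -5=+1→10*
ply 4, O at 10 | -1=-1→9*; -4=-1→6; -5=-1→5
ply 5, X at 9 | -1=+1→8*; -4=-1→5; -5=-1→4
ply 6, O at 8 | -1=-1→7*; -4=-1→4; -5=-1→3
ply 7, X at 7 | -1=-1→6; -4=-1→3; -5=+1→2*
ply 8, O at 2 | -1=-1→1*
ply 9, X at 1 | -1=+1→0*
ply 10: 0 is terminal -1 (O); from 17 depth 17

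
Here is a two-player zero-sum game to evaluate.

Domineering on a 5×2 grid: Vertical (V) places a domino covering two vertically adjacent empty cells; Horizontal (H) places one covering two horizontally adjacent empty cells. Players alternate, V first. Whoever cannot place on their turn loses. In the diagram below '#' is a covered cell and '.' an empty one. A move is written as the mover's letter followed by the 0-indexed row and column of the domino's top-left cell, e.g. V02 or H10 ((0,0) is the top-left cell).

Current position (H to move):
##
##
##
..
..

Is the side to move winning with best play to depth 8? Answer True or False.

[##/##/##/../..] H move#1: H30:+1/##/##/##/##/..*, H40:+1/##/##/##/../##
[##/##/##/##/..] end (terminal -1, V#2); searched ##/##/##/../.. to 8

H winning at [##/##/##/../..]: True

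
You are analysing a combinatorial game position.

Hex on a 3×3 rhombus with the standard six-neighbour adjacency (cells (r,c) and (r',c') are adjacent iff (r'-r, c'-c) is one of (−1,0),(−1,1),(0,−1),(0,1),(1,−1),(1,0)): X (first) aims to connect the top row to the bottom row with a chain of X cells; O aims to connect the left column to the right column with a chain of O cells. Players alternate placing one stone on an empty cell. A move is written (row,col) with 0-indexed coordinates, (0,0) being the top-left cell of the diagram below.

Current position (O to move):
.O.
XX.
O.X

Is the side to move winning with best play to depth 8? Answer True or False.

p1 O@[.O./XX./O.X]: (0,0)[OO./XX./O.X]-1* (0,2)[.OO/XX./O.X]-1 (1,2)[.O./XXO/O.X]-1 (2,1)[.O./XX./OOX]-1
p2 X@[OO./XX./O.X]: (0,2)[OOX/XX./O.X]+1* (1,2)[OO./XXX/O.X]-1 (2,1)[OO./XX./OXX]-1
p3 O@[OOX/XX./O.X]: (1,2)[OOX/XXO/O.X]-1* (2,1)[OOX/XX./OOX]-1
p4 X@[OOX/XXO/O.X]: (2,1)[OOX/XXO/OXX]+1*
p5 O@[OOX/XXO/OXX] terminal -1; root [.O./XX./O.X] d8

O winning at [.O./XX./O.X]: False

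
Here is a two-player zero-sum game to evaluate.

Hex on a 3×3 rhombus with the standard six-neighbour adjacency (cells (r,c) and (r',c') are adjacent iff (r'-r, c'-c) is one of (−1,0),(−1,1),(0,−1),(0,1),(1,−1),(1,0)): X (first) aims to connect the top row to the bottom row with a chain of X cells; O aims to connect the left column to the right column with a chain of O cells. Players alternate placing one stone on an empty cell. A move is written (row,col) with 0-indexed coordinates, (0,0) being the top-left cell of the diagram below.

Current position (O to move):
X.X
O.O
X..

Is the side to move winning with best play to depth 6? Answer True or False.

[X.X/O.O/X..] O move#1: (0,1):-1/XOX/O.O/X.., (1,1):+1/X.X/OOO/X..*, (2,1):-1/X.X/O.O/XO., (2,2):-1/X.X/O.O/X.O
[X.X/OOO/X..] end (terminal -1, X#2); searched X.X/O.O/X.. to 6

O winning at [X.X/O.O/X..]: True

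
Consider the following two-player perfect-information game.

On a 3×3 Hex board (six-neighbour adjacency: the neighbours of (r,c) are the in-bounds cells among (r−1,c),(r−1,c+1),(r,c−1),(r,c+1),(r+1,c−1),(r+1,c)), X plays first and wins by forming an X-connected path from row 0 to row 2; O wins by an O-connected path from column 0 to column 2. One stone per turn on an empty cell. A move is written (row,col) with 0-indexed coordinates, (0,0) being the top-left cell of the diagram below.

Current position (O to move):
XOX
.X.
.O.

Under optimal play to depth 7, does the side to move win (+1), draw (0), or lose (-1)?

value(XOX/.X./.O., O) = +1

[XOX/.X./.O.] O move#1: (1,0):-1/XOX/OX./.O., (1,2):-1/XOX/.XO/.O., (2,0):+1/XOX/.X./OO.*, (2,2):-1/XOX/.X./.OO
[XOX/.X./OO.] X move#2: (1,0):-1/XOX/XX./OO.*, (1,2):-1/XOX/.XX/OO., (2,2):-1/XOX/.X./OOX
[XOX/XX./OO.] O move#3: (1,2):+1/XOX/XXO/OO.*, (2,2):+1/XOX/XX./OOO
[XOX/XXO/OO.] end (terminal -1, X#4); searched XOX/.X./.O. to 7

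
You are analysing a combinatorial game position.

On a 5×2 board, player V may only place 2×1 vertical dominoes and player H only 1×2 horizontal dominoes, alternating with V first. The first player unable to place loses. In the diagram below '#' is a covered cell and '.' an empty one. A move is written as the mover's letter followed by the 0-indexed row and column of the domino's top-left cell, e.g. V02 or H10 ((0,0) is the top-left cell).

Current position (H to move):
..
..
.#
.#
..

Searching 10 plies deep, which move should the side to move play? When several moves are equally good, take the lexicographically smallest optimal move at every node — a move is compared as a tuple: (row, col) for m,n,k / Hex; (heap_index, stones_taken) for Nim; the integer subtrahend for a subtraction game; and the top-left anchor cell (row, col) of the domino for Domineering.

[../../.#/.#/..] H move#1: H00:+1/##/../.#/.#/..*, H10:+1/../##/.#/.#/.., H40:-1/../../.#/.#/##
[##/../.#/.#/..] V move#2: V10:-1/##/#./##/.#/..*, V20:-1/##/../##/##/.., V30:-1/##/../.#/##/#.
[##/#./##/.#/..] H move#3: H40:+1/##/#./##/.#/##*
[##/#./##/.#/##] end (terminal -1, V#4); searched ../../.#/.#/.. to 10

H's best at [../../.#/.#/..]: H00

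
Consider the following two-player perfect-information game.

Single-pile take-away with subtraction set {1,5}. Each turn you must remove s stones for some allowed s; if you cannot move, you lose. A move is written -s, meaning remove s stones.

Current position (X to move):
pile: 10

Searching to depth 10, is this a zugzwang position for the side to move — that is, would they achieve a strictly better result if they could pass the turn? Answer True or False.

ply 1, X at 10 | -1=-1→9*; -5=-1→5
ply 2, O at 9 | -1=+1→8*; -5=+1→4
ply 3, X at 8 | -1=-1→7*; -5=-1→3
ply 4, O at 7 | -1=+1→6*; -5=+1→2
ply 5, X at 6 | -1=-1→5*; -5=-1→1
ply 6, O at 5 | -1=+1→4*; -5=+1→0
ply 7, X at 4 | -1=-1→3*
ply 8, O at 3 | -1=+1→2*
ply 9, X at 2 | -1=-1→1*
ply 10, O at 1 | -1=+1→0*
ply 11: 0 is terminal -1 (X); from 10 depth 10
pass branch (O moves first from the same position):
  | ply 1, O at 10 | -1=-1→9*; -5=-1→5
  | ply 2, X at 9 | -1=+1→8*; -5=+1→4
  | ply 3, O at 8 | -1=-1→7*; -5=-1→3
  | ply 4, X at 7 | -1=+1→6*; -5=+1→2
  | ply 5, O at 6 | -1=-1→5*; -5=-1→1
  | ply 6, X at 5 | -1=+1→4*; -5=+1→0
  | ply 7, O at 4 | -1=-1→3*
  | ply 8, X at 3 | -1=+1→2*
  | ply 9, O at 2 | -1=-1→1*
  | ply 10, X at 1 | -1=+1→0*
  | ply 11: 0 is terminal -1 (O); from 10 depth 10
X moving scores -1; X passing scores +1

zugzwang(10, X) = True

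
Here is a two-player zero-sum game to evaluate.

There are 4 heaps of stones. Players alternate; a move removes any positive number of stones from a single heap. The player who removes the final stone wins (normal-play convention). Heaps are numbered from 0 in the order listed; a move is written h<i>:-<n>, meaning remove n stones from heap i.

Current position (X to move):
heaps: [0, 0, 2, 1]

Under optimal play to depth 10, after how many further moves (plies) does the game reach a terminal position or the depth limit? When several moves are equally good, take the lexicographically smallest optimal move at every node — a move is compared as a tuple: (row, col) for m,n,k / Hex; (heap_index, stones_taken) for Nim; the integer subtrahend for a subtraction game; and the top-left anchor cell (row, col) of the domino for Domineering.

[(0,0,2,1)] X move#1: h2:-1:+1/(0,0,1,1)*, h2:-2:-1/(0,0,0,1), h3:-1:-1/(0,0,2,0)
[(0,0,1,1)] O move#2: h2:-1:-1/(0,0,0,1)*, h3:-1:-1/(0,0,1,0)
[(0,0,0,1)] X move#3: h3:-1:+1/(0,0,0,0)*
[(0,0,0,0)] end (terminal -1, O#4); searched (0,0,2,1) to 10

PV length from [(0,0,2,1)]: 3 plies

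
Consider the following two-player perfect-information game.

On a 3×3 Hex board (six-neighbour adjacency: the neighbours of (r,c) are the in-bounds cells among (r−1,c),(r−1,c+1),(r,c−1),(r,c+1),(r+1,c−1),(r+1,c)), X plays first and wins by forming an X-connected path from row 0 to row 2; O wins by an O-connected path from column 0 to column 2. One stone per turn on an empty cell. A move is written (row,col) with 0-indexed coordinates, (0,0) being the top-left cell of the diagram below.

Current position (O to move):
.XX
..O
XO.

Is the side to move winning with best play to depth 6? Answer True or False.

O winning at [.XX/..O/XO.]: False

p1 O@[.XX/..O/XO.]: (0,0)[OXX/..O/XO.]-1* (1,0)[.XX/O.O/XO.]-1 (1,1)[.XX/.OO/XO.]-1 (2,2)[.XX/..O/XOO]-1
p2 X@[OXX/..O/XO.]: (1,0)[OXX/X.O/XO.]+1* (1,1)[OXX/.XO/XO.]+1 (2,2)[OXX/..O/XOX]+1
p3 O@[OXX/X.O/XO.] terminal -1; root [.XX/..O/XO.] d6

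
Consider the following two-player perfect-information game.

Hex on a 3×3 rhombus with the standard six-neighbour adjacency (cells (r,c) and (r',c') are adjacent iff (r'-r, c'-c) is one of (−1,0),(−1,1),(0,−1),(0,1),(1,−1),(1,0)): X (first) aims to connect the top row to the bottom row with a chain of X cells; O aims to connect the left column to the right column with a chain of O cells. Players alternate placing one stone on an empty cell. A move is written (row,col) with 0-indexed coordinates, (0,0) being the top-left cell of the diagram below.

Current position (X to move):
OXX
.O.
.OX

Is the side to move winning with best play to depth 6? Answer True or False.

X winning at [OXX/.O./.OX]: True

p1 X@[OXX/.O./.OX]: (1,0)[OXX/XO./.OX]+1* (1,2)[OXX/.OX/.OX]+1 (2,0)[OXX/.O./XOX]+1
p2 O@[OXX/XO./.OX]: (1,2)[OXX/XOO/.OX]-1* (2,0)[OXX/XO./OOX]-1
p3 X@[OXX/XOO/.OX]: (2,0)[OXX/XOO/XOX]+1*
p4 O@[OXX/XOO/XOX] terminal -1; root [OXX/.O./.OX] d6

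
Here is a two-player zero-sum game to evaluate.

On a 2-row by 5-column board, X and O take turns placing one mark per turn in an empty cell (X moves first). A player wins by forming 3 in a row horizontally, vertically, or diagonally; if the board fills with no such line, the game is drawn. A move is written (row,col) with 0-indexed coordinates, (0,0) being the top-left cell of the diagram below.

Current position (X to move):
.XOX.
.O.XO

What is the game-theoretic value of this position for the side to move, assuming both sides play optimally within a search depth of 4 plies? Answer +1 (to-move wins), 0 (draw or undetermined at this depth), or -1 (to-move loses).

[.XOX./.O.XO] X move#1: (0,0):+0/XXOX./.O.XO*, (0,4):+0/.XOXX/.O.XO, (1,0):+0/.XOX./XO.XO, (1,2):+0/.XOX./.OXXO
[XXOX./.O.XO] O move#2: (0,4):+0/XXOXO/.O.XO*, (1,0):+0/XXOX./OO.XO, (1,2):+0/XXOX./.OOXO
[XXOXO/.O.XO] X move#3: (1,0):+0/XXOXO/XO.XO*, (1,2):+0/XXOXO/.OXXO
[XXOXO/XO.XO] O move#4: (1,2):+0/XXOXO/XOOXO*
[XXOXO/XOOXO] end (terminal +0, X#5); searched .XOX./.O.XO to 4

value(.XOX./.O.XO, X) = 0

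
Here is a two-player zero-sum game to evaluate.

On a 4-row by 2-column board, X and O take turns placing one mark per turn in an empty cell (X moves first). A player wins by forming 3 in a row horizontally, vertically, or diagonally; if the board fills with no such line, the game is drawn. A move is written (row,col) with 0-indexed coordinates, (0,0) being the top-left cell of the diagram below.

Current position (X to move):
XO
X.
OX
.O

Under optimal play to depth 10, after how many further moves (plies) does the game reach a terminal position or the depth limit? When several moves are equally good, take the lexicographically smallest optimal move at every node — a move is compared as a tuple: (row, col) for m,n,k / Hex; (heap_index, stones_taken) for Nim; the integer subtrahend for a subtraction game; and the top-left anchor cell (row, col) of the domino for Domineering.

ply 1, X at XO/X./OX/.O | (1,1)=+0→XO/XX/OX/.O*; (3,0)=+0→XO/X./OX/XO
ply 2, O at XO/XX/OX/.O | (3,0)=+0→XO/XX/OX/OO*
ply 3: XO/XX/OX/OO is terminal +0 (X); from XO/X./OX/.O depth 10

PV length from [XO/X./OX/.O]: 2 plies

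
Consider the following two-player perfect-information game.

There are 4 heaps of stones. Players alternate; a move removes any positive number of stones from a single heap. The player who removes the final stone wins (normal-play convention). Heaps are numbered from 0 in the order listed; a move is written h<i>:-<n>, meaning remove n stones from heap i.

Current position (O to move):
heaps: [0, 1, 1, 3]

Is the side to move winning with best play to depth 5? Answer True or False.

p1 O@[(0,1,1,3)]: h1:-1[(0,0,1,3)]-1 h2:-1[(0,1,0,3)]-1 h3:-1[(0,1,1,2)]-1 h3:-2[(0,1,1,1)]-1 h3:-3[(0,1,1,0)]+1*
p2 X@[(0,1,1,0)]: h1:-1[(0,0,1,0)]-1* h2:-1[(0,1,0,0)]-1
p3 O@[(0,0,1,0)]: h2:-1[(0,0,0,0)]+1*
p4 X@[(0,0,0,0)] terminal -1; root [(0,1,1,3)] d5

O winning at [(0,1,1,3)]: True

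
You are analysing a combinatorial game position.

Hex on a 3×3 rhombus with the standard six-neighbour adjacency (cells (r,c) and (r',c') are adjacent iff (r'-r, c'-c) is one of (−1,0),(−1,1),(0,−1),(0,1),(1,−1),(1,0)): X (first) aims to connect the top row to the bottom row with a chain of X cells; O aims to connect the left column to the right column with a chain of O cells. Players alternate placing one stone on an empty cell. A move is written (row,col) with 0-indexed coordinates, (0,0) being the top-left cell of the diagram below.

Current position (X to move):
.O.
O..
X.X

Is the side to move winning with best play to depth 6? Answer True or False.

ply 1, X at .O./O../X.X | (0,0)=-1→XO./O../X.X; (0,2)=+1→.OX/O../X.X*; (1,1)=-1→.O./OX./X.X; (1,2)=-1→.O./O.X/X.X; (2,1)=-1→.O./O../XXX
ply 2, O at .OX/O../X.X | (0,0)=-1→OOX/O../X.X*; (1,1)=-1→.OX/OO./X.X; (1,2)=-1→.OX/O.O/X.X; (2,1)=-1→.OX/O../XOX
ply 3, X at OOX/O../X.X | (1,1)=+1→OOX/OX./X.X*; (1,2)=+1→OOX/O.X/X.X; (2,1)=+1→OOX/O../XXX
ply 4: OOX/OX./X.X is terminal -1 (O); from .O./O../X.X depth 6

X winning at [.O./O../X.X]: True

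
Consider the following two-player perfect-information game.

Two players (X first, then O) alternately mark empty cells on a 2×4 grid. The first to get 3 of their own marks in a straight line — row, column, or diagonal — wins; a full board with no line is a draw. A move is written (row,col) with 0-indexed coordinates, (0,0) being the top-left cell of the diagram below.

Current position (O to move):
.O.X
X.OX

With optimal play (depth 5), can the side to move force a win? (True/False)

p1 O@[.O.X/X.OX]: (0,0)[OO.X/X.OX]+0* (0,2)[.OOX/X.OX]+0 (1,1)[.O.X/XOOX]+0
p2 X@[OO.X/X.OX]: (0,2)[OOXX/X.OX]+0* (1,1)[OO.X/XXOX]-1
p3 O@[OOXX/X.OX]: (1,1)[OOXX/XOOX]+0*
p4 X@[OOXX/XOOX] terminal +0; root [.O.X/X.OX] d5

O winning at [.O.X/X.OX]: False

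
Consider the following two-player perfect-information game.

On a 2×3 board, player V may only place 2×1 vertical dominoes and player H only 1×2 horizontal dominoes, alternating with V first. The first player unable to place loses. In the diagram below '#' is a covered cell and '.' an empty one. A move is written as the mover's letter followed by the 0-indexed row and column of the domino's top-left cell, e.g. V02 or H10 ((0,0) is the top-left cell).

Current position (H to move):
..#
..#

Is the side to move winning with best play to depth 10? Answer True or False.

H winning at [..#/..#]: True

[..#/..#] H move#1: H00:+1/###/..#*, H10:+1/..#/###
[###/..#] end (terminal -1, V#2); searched ..#/..# to 10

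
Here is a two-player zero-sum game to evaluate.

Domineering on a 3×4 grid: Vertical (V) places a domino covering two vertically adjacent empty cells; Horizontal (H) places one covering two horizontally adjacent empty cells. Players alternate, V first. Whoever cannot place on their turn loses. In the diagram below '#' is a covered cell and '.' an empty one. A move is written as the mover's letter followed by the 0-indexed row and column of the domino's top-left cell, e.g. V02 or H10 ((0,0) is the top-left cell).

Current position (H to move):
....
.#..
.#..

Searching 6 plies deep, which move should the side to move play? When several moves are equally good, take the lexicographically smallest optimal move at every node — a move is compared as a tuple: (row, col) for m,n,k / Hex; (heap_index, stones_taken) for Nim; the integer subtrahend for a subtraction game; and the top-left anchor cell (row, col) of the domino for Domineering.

H's best at [..../.#../.#..]: H12

ply 1, H at ..../.#../.#.. | H00=-1→##../.#../.#..; H01=-1→.##./.#../.#..; H02=-1→..##/.#../.#..; H12=+1→..../.###/.#..*; H22=-1→..../.#../.###
ply 2, V at ..../.###/.#.. | V00=-1→#.../####/.#..*; V10=-1→..../####/##..
ply 3, H at #.../####/.#.. | H01=+1→###./####/.#..*; H02=+1→#.##/####/.#..; H22=+1→#.../####/.###
ply 4: ###./####/.#.. is terminal -1 (V); from ..../.#../.#.. depth 6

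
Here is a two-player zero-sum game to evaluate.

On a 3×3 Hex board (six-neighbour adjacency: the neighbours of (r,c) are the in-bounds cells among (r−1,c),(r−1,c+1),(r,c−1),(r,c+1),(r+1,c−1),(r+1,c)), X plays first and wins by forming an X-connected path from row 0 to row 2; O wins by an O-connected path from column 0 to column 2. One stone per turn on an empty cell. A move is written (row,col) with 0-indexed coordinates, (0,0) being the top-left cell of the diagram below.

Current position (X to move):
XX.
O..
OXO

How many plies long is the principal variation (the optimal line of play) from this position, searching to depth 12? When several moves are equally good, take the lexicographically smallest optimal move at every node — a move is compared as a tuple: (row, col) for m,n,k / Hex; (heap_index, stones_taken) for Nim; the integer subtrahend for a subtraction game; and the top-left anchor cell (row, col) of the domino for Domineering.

PV length from [XX./O../OXO]: 3 plies

ply 1, X at XX./O../OXO | (0,2)=+1→XXX/O../OXO*; (1,1)=+1→XX./OX./OXO; (1,2)=+1→XX./O.X/OXO
ply 2, O at XXX/O../OXO | (1,1)=-1→XXX/OO./OXO*; (1,2)=-1→XXX/O.O/OXO
ply 3, X at XXX/OO./OXO | (1,2)=+1→XXX/OOX/OXO*
ply 4: XXX/OOX/OXO is terminal -1 (O); from XX./O../OXO depth 12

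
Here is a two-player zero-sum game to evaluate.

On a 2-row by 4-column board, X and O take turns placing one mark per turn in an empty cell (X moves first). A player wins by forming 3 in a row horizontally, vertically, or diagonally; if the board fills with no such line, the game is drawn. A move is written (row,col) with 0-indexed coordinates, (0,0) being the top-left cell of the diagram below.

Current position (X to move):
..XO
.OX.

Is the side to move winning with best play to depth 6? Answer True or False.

[..XO/.OX.] X move#1: (0,0):+0/X.XO/.OX.*, (0,1):+0/.XXO/.OX., (1,0):+0/..XO/XOX., (1,3):+0/..XO/.OXX
[X.XO/.OX.] O move#2: (0,1):+0/XOXO/.OX.*, (1,0):-1/X.XO/OOX., (1,3):-1/X.XO/.OXO
[XOXO/.OX.] X move#3: (1,0):+0/XOXO/XOX.*, (1,3):+0/XOXO/.OXX
[XOXO/XOX.] O move#4: (1,3):+0/XOXO/XOXO*
[XOXO/XOXO] end (terminal +0, X#5); searched ..XO/.OX. to 6

X winning at [..XO/.OX.]: False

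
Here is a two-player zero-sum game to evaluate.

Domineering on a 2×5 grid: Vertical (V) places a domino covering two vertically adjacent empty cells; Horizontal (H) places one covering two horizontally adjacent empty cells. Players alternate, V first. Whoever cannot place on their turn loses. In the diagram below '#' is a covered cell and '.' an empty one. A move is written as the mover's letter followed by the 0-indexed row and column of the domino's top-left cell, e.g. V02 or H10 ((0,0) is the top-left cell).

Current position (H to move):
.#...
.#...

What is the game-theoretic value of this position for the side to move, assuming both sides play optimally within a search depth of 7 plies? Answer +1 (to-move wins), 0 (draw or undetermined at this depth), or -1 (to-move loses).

value(.#.../.#..., H) = -1

ply 1, H at .#.../.#... | H02=-1→.###./.#...*; H03=-1→.#.##/.#...; H12=-1→.#.../.###.; H13=-1→.#.../.#.##
ply 2, V at .###./.#... | V00=-1→####./##...; V04=+1→.####/.#..#*
ply 3, H at .####/.#..# | H12=-1→.####/.####*
ply 4, V at .####/.#### | V00=+1→#####/#####*
ply 5: #####/##### is terminal -1 (H); from .#.../.#... depth 7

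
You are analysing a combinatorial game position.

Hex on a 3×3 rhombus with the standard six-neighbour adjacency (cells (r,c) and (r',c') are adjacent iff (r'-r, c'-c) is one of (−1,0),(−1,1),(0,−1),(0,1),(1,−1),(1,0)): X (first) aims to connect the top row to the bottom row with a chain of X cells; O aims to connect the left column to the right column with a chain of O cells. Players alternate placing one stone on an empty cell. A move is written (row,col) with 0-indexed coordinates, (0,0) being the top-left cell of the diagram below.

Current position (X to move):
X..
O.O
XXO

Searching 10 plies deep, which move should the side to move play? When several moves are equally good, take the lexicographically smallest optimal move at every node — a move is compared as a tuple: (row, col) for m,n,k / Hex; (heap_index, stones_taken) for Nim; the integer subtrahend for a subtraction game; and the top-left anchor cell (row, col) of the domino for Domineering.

[X../O.O/XXO] X move#1: (0,1):-1/XX./O.O/XXO, (0,2):-1/X.X/O.O/XXO, (1,1):+1/X../OXO/XXO*
[X../OXO/XXO] O move#2: (0,1):-1/XO./OXO/XXO*, (0,2):-1/X.O/OXO/XXO
[XO./OXO/XXO] X move#3: (0,2):+1/XOX/OXO/XXO*
[XOX/OXO/XXO] end (terminal -1, O#4); searched X../O.O/XXO to 10

X's best at [X../O.O/XXO]: (1,1)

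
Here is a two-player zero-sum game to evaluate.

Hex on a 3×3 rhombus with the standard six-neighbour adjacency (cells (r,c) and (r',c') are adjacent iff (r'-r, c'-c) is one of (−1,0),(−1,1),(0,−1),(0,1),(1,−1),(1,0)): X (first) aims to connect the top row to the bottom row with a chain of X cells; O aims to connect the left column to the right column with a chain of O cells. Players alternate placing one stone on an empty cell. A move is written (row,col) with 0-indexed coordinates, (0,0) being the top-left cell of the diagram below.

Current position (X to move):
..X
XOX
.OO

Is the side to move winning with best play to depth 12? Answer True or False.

X winning at [..X/XOX/.OO]: True

ply 1, X at ..X/XOX/.OO | (0,0)=-1→X.X/XOX/.OO; (0,1)=-1→.XX/XOX/.OO; (2,0)=+1→..X/XOX/XOO*
ply 2, O at ..X/XOX/XOO | (0,0)=-1→O.X/XOX/XOO*; (0,1)=-1→.OX/XOX/XOO
ply 3, X at O.X/XOX/XOO | (0,1)=+1→OXX/XOX/XOO*
ply 4: OXX/XOX/XOO is terminal -1 (O); from ..X/XOX/.OO depth 12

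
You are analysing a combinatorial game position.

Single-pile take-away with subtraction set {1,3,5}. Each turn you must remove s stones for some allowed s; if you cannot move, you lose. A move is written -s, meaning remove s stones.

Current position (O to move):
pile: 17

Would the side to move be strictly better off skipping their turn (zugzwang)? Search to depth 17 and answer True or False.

ply 1, O at 17 | -1=+1→16*; -3=+1→14; -5=+1→12
ply 2, X at 16 | -1=-1→15*; -3=-1→13; -5=-1→11
ply 3, O at 15 | -1=+1→14*; -3=+1→12; -5=+1→10
ply 4, X at 14 | -1=-1→13*; -3=-1→11; -5=-1→9
ply 5, O at 13 | -1=+1→12*; -3=+1→10; -5=+1→8
ply 6, X at 12 | -1=-1→11*; -3=-1→9; -5=-1→7
ply 7, O at 11 | -1=+1→10*; -3=+1→8; -5=+1→6
ply 8, X at 10 | -1=-1→9*; -3=-1→7; -5=-1→5
ply 9, O at 9 | -1=+1→8*; -3=+1→6; -5=+1→4
ply 10, X at 8 | -1=-1→7*; -3=-1→5; -5=-1→3
ply 11, O at 7 | -1=+1→6*; -3=+1→4; -5=+1→2
ply 12, X at 6 | -1=-1→5*; -3=-1→3; -5=-1→1
ply 13, O at 5 | -1=+1→4*; -3=+1→2; -5=+1→0
ply 14, X at 4 | -1=-1→3*; -3=-1→1
ply 15, O at 3 | -1=+1→2*; -3=+1→0
ply 16, X at 2 | -1=-1→1*
ply 17, O at 1 | -1=+1→0*
ply 18: 0 is terminal -1 (X); from 17 depth 17
if O skipped the turn, X would face:
~ ply 1, X at 17 | -1=+1→16*; -3=+1→14; -5=+1→12
~ ply 2, O at 16 | -1=-1→15*; -3=-1→13; -5=-1→11
~ ply 3, X at 15 | -1=+1→14*; -3=+1→12; -5=+1→10
~ ply 4, O at 14 | -1=-1→13*; -3=-1→11; -5=-1→9
~ ply 5, X at 13 | -1=+1→12*; -3=+1→10; -5=+1→8
~ ply 6, O at 12 | -1=-1→11*; -3=-1→9; -5=-1→7
~ ply 7, X at 11 | -1=+1→10*; -3=+1→8; -5=+1→6
~ ply 8, O at 10 | -1=-1→9*; -3=-1→7; -5=-1→5
~ ply 9, X at 9 | -1=+1→8*; -3=+1→6; -5=+1→4
~ ply 10, O at 8 | -1=-1→7*; -3=-1→5; -5=-1→3
~ ply 11, X at 7 | -1=+1→6*; -3=+1→4; -5=+1→2
~ ply 12, O at 6 | -1=-1→5*; -3=-1→3; -5=-1→1
~ ply 13, X at 5 | -1=+1→4*; -3=+1→2; -5=+1→0
~ ply 14, O at 4 | -1=-1→3*; -3=-1→1
~ ply 15, X at 3 | -1=+1→2*; -3=+1→0
~ ply 16, O at 2 | -1=-1→1*
~ ply 17, X at 1 | -1=+1→0*
~ ply 18: 0 is terminal -1 (O); from 17 depth 17
compare (O): move=+1 vs pass=-1

zugzwang(17, O) = False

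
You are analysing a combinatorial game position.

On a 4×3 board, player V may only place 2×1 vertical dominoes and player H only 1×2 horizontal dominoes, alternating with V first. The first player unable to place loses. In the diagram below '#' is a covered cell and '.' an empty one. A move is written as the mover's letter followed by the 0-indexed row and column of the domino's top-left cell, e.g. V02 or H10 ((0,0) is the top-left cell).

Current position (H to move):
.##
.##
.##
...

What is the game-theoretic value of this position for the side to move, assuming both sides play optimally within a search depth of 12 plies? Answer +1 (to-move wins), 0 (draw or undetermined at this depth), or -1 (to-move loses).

p1 H@[.##/.##/.##/...]: H30[.##/.##/.##/##.]-1* H31[.##/.##/.##/.##]-1
p2 V@[.##/.##/.##/##.]: V00[###/###/.##/##.]+1* V10[.##/###/###/##.]+1
p3 H@[###/###/.##/##.] terminal -1; root [.##/.##/.##/...] d12

value(.##/.##/.##/..., H) = -1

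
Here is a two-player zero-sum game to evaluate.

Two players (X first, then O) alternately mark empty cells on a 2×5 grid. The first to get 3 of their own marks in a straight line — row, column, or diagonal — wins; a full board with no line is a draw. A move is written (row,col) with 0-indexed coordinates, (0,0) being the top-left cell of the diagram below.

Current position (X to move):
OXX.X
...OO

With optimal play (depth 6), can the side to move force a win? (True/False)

[OXX.X/...OO] X move#1: (0,3):+1/OXXXX/...OO*, (1,0):-1/OXX.X/X..OO, (1,1):-1/OXX.X/.X.OO, (1,2):+0/OXX.X/..XOO
[OXXXX/...OO] end (terminal -1, O#2); searched OXX.X/...OO to 6

X winning at [OXX.X/...OO]: True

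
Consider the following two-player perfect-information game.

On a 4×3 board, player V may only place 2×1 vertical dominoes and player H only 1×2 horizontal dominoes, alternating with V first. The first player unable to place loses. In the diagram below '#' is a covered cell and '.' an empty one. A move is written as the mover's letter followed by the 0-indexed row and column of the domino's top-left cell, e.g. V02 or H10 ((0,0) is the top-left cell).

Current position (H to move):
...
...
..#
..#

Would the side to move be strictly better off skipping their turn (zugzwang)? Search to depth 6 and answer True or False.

p1 H@[.../.../..#/..#]: H00[##./.../..#/..#]-1* H01[.##/.../..#/..#]-1 H10[.../##./..#/..#]-1 H11[.../.##/..#/..#]-1 H20[.../.../###/..#]-1 H30[.../.../..#/###]-1
p2 V@[##./.../..#/..#]: V02[###/..#/..#/..#]-1 V10[##./#../#.#/..#]+1* V11[##./.#./.##/..#]+1 V20[##./.../#.#/#.#]+1 V21[##./.../.##/.##]+1
p3 H@[##./#../#.#/..#]: H11[##./###/#.#/..#]-1* H30[##./#../#.#/###]-1
p4 V@[##./###/#.#/..#]: V21[##./###/###/.##]+1*
p5 H@[##./###/###/.##] terminal -1; root [.../.../..#/..#] d6
pass branch (V moves first from the same position):
  | p1 V@[.../.../..#/..#]: V00[#../#../..#/..#]+1* V01[.#./.#./..#/..#]+1 V02[..#/..#/..#/..#]+1 V10[.../#../#.#/..#]-1 V11[.../.#./.##/..#]+1 V20[.../.../#.#/#.#]+1 V21[.../.../.##/.##]+1
  | p2 H@[#../#../..#/..#]: H01[###/#../..#/..#]-1* H11[#../###/..#/..#]-1 H20[#../#../###/..#]-1 H30[#../#../..#/###]-1
  | p3 V@[###/#../..#/..#]: V11[###/##./.##/..#]-1 V20[###/#../#.#/#.#]+1* V21[###/#../.##/.##]+1
  | p4 H@[###/#../#.#/#.#]: H11[###/###/#.#/#.#]-1*
  | p5 V@[###/###/#.#/#.#]: V21[###/###/###/###]+1*
  | p6 H@[###/###/###/###] terminal -1; root [.../.../..#/..#] d6
H moving scores -1; H passing scores -1

zugzwang(.../.../..#/..#, H) = False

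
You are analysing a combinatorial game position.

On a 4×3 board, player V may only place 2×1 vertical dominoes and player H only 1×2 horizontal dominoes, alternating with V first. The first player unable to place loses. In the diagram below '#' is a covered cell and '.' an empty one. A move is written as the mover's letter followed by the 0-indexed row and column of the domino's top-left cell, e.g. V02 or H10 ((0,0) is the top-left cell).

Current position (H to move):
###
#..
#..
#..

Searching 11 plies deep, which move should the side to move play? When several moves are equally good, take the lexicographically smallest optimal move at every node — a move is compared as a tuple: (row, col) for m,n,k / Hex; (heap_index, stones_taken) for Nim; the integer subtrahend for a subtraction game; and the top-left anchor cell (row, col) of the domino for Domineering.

H's best at [###/#../#../#..]: H21

ply 1, H at ###/#../#../#.. | H11=-1→###/###/#../#..; H21=+1→###/#../###/#..*; H31=-1→###/#../#../###
ply 2: ###/#../###/#.. is terminal -1 (V); from ###/#../#../#.. depth 11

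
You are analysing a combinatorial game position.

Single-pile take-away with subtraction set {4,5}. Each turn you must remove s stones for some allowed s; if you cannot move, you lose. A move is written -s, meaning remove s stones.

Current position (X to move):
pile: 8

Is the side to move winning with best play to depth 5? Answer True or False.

ply 1, X at 8 | -4=-1→4; -5=+1→3*
ply 2: 3 is terminal -1 (O); from 8 depth 5

X winning at [8]: True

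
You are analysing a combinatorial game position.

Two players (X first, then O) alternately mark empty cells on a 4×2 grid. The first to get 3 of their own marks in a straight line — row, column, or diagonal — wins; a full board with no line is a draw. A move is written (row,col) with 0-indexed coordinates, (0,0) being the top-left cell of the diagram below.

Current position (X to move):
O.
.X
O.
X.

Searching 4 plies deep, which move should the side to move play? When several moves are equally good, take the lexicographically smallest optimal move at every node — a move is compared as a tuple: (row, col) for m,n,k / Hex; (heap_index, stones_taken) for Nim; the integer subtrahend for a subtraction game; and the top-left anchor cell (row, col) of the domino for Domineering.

X's best at [O./.X/O./X.]: (1,0)

[O./.X/O./X.] X move#1: (0,1):-1/OX/.X/O./X., (1,0):+0/O./XX/O./X.*, (2,1):-1/O./.X/OX/X., (3,1):-1/O./.X/O./XX
[O./XX/O./X.] O move#2: (0,1):+0/OO/XX/O./X.*, (2,1):+0/O./XX/OO/X., (3,1):+0/O./XX/O./XO
[OO/XX/O./X.] X move#3: (2,1):+0/OO/XX/OX/X.*, (3,1):+0/OO/XX/O./XX
[OO/XX/OX/X.] O move#4: (3,1):+0/OO/XX/OX/XO*
[OO/XX/OX/XO] end (terminal +0, X#5); searched O./.X/O./X. to 4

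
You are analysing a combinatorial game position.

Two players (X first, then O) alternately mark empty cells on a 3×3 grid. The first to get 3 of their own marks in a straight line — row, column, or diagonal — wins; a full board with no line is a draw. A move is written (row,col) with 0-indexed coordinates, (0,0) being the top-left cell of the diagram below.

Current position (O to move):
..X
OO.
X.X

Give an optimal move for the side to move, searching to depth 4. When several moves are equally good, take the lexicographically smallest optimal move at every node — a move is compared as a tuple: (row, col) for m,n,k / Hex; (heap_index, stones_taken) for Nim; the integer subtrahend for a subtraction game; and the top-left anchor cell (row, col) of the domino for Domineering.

O's best at [..X/OO./X.X]: (1,2)

p1 O@[..X/OO./X.X]: (0,0)[O.X/OO./X.X]-1 (0,1)[.OX/OO./X.X]-1 (1,2)[..X/OOO/X.X]+1* (2,1)[..X/OO./XOX]-1
p2 X@[..X/OOO/X.X] terminal -1; root [..X/OO./X.X] d4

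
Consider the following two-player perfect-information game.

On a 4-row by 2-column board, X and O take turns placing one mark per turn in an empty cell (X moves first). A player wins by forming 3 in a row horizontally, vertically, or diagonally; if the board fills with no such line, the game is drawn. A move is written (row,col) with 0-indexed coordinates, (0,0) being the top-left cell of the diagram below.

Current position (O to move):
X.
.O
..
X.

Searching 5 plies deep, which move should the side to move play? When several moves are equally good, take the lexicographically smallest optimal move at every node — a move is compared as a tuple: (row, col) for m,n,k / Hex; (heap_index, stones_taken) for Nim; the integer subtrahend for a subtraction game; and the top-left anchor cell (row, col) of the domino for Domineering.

O's best at [X./.O/../X.]: (2,1)

ply 1, O at X./.O/../X. | (0,1)=+0→XO/.O/../X.; (1,0)=+0→X./OO/../X.; (2,0)=+0→X./.O/O./X.; (2,1)=+1→X./.O/.O/X.*; (3,1)=+0→X./.O/../XO
ply 2, X at X./.O/.O/X. | (0,1)=-1→XX/.O/.O/X.*; (1,0)=-1→X./XO/.O/X.; (2,0)=-1→X./.O/XO/X.; (3,1)=-1→X./.O/.O/XX
ply 3, O at XX/.O/.O/X. | (1,0)=+0→XX/OO/.O/X.; (2,0)=+0→XX/.O/OO/X.; (3,1)=+1→XX/.O/.O/XO*
ply 4: XX/.O/.O/XO is terminal -1 (X); from X./.O/../X. depth 5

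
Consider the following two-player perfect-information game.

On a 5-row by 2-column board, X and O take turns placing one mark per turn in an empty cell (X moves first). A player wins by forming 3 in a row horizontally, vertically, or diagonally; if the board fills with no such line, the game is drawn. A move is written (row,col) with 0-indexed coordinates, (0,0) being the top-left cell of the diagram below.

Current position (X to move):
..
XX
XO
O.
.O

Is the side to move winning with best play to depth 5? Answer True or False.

X winning at [../XX/XO/O./.O]: True

ply 1, X at ../XX/XO/O./.O | (0,0)=+1→X./XX/XO/O./.O*; (0,1)=-1→.X/XX/XO/O./.O; (3,1)=+0→../XX/XO/OX/.O; (4,0)=-1→../XX/XO/O./XO
ply 2: X./XX/XO/O./.O is terminal -1 (O); from ../XX/XO/O./.O depth 5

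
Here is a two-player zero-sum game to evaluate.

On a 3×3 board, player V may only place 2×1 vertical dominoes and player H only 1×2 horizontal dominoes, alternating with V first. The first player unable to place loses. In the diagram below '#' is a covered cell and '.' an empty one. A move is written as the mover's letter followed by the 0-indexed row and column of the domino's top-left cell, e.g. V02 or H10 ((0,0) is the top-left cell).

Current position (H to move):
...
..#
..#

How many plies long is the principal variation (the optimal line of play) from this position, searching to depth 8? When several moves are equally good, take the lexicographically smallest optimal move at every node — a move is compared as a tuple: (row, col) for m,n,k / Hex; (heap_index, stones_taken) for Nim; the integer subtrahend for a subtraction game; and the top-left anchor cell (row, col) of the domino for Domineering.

ply 1, H at .../..#/..# | H00=-1→##./..#/..#; H01=-1→.##/..#/..#; H10=+1→.../###/..#*; H20=-1→.../..#/###
ply 2: .../###/..# is terminal -1 (V); from .../..#/..# depth 8

PV length from [.../..#/..#]: 1 ply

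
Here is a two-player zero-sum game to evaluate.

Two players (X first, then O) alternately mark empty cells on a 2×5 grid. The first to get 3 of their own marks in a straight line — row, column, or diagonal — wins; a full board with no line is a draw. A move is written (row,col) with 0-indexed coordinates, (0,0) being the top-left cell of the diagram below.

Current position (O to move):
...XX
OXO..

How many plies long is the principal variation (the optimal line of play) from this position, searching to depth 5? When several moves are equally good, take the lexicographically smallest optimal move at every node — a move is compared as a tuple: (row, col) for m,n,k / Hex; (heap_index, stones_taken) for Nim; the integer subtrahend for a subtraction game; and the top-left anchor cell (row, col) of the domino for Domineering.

PV length from [...XX/OXO..]: 5 plies

ply 1, O at ...XX/OXO.. | (0,0)=-1→O..XX/OXO..; (0,1)=-1→.O.XX/OXO..; (0,2)=+0→..OXX/OXO..*; (1,3)=-1→...XX/OXOO.; (1,4)=-1→...XX/OXO.O
ply 2, X at ..OXX/OXO.. | (0,0)=+0→X.OXX/OXO..*; (0,1)=+0→.XOXX/OXO..; (1,3)=+0→..OXX/OXOX.; (1,4)=+0→..OXX/OXO.X
ply 3, O at X.OXX/OXO.. | (0,1)=+0→XOOXX/OXO..*; (1,3)=+0→X.OXX/OXOO.; (1,4)=+0→X.OXX/OXO.O
ply 4, X at XOOXX/OXO.. | (1,3)=+0→XOOXX/OXOX.*; (1,4)=+0→XOOXX/OXO.X
ply 5, O at XOOXX/OXOX. | (1,4)=+0→XOOXX/OXOXO*
ply 6: XOOXX/OXOXO is terminal +0 (X); from ...XX/OXO.. depth 5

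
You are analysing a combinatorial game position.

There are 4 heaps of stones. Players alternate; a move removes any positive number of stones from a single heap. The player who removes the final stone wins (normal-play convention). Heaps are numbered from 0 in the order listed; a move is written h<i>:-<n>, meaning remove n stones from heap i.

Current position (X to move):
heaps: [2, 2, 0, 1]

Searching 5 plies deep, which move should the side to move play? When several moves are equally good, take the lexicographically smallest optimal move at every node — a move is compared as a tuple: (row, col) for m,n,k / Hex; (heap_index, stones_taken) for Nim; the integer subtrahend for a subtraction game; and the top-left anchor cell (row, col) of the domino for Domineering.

X's best at [(2,2,0,1)]: h3:-1

ply 1, X at (2,2,0,1) | h0:-1=-1→(1,2,0,1); h0:-2=-1→(0,2,0,1); h1:-1=-1→(2,1,0,1); h1:-2=-1→(2,0,0,1); h3:-1=+1→(2,2,0,0)*
ply 2, O at (2,2,0,0) | h0:-1=-1→(1,2,0,0)*; h0:-2=-1→(0,2,0,0); h1:-1=-1→(2,1,0,0); h1:-2=-1→(2,0,0,0)
ply 3, X at (1,2,0,0) | h0:-1=-1→(0,2,0,0); h1:-1=+1→(1,1,0,0)*; h1:-2=-1→(1,0,0,0)
ply 4, O at (1,1,0,0) | h0:-1=-1→(0,1,0,0)*; h1:-1=-1→(1,0,0,0)
ply 5, X at (0,1,0,0) | h1:-1=+1→(0,0,0,0)*
ply 6: (0,0,0,0) is terminal -1 (O); from (2,2,0,1) depth 5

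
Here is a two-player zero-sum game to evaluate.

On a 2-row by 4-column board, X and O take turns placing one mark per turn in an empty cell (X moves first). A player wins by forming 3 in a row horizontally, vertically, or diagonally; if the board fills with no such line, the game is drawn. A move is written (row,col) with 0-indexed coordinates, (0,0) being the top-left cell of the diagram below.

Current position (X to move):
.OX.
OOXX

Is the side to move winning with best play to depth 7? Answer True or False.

X winning at [.OX./OOXX]: False

p1 X@[.OX./OOXX]: (0,0)[XOX./OOXX]+0* (0,3)[.OXX/OOXX]+0
p2 O@[XOX./OOXX]: (0,3)[XOXO/OOXX]+0*
p3 X@[XOXO/OOXX] terminal +0; root [.OX./OOXX] d7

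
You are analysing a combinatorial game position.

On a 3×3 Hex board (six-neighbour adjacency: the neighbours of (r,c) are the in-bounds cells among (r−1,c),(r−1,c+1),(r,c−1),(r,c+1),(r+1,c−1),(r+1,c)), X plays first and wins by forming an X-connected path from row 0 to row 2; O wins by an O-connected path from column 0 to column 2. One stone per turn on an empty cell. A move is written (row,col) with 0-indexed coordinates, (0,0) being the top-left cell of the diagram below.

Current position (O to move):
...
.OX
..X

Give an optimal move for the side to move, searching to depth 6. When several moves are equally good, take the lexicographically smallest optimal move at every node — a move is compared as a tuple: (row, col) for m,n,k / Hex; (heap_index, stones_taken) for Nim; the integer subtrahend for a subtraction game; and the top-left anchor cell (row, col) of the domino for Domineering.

O's best at [.../.OX/..X]: (0,2)

[.../.OX/..X] O move#1: (0,0):-1/O../.OX/..X, (0,1):-1/.O./.OX/..X, (0,2):+1/..O/.OX/..X*, (1,0):-1/.../OOX/..X, (2,0):-1/.../.OX/O.X, (2,1):-1/.../.OX/.OX
[..O/.OX/..X] X move#2: (0,0):-1/X.O/.OX/..X*, (0,1):-1/.XO/.OX/..X, (1,0):-1/..O/XOX/..X, (2,0):-1/..O/.OX/X.X, (2,1):-1/..O/.OX/.XX
[X.O/.OX/..X] O move#3: (0,1):+1/XOO/.OX/..X*, (1,0):+1/X.O/OOX/..X, (2,0):+1/X.O/.OX/O.X, (2,1):+1/X.O/.OX/.OX
[XOO/.OX/..X] X move#4: (1,0):-1/XOO/XOX/..X*, (2,0):-1/XOO/.OX/X.X, (2,1):-1/XOO/.OX/.XX
[XOO/XOX/..X] O move#5: (2,0):+1/XOO/XOX/O.X*, (2,1):-1/XOO/XOX/.OX
[XOO/XOX/O.X] end (terminal -1, X#6); searched .../.OX/..X to 6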